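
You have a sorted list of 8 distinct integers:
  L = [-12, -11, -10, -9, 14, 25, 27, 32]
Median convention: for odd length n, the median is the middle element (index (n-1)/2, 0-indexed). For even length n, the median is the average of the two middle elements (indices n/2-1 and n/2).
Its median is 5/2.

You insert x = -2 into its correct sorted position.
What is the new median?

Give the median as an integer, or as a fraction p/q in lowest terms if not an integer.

Old list (sorted, length 8): [-12, -11, -10, -9, 14, 25, 27, 32]
Old median = 5/2
Insert x = -2
Old length even (8). Middle pair: indices 3,4 = -9,14.
New length odd (9). New median = single middle element.
x = -2: 4 elements are < x, 4 elements are > x.
New sorted list: [-12, -11, -10, -9, -2, 14, 25, 27, 32]
New median = -2

Answer: -2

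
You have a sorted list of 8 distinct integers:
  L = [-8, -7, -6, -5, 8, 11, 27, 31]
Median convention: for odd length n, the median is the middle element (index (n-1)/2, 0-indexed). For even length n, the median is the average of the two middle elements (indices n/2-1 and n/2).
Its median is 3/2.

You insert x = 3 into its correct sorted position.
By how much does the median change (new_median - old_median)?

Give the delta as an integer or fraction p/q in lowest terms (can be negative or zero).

Answer: 3/2

Derivation:
Old median = 3/2
After inserting x = 3: new sorted = [-8, -7, -6, -5, 3, 8, 11, 27, 31]
New median = 3
Delta = 3 - 3/2 = 3/2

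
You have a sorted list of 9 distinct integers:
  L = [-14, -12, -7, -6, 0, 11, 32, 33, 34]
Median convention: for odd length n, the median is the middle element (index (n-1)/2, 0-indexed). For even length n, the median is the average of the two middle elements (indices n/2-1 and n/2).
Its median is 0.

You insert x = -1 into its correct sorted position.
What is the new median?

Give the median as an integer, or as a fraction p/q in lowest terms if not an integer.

Answer: -1/2

Derivation:
Old list (sorted, length 9): [-14, -12, -7, -6, 0, 11, 32, 33, 34]
Old median = 0
Insert x = -1
Old length odd (9). Middle was index 4 = 0.
New length even (10). New median = avg of two middle elements.
x = -1: 4 elements are < x, 5 elements are > x.
New sorted list: [-14, -12, -7, -6, -1, 0, 11, 32, 33, 34]
New median = -1/2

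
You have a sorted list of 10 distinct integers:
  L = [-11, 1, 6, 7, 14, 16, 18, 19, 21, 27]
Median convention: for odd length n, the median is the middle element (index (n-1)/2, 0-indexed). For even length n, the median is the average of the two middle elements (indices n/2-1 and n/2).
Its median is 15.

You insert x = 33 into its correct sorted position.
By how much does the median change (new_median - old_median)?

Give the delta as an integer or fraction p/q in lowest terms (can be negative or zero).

Answer: 1

Derivation:
Old median = 15
After inserting x = 33: new sorted = [-11, 1, 6, 7, 14, 16, 18, 19, 21, 27, 33]
New median = 16
Delta = 16 - 15 = 1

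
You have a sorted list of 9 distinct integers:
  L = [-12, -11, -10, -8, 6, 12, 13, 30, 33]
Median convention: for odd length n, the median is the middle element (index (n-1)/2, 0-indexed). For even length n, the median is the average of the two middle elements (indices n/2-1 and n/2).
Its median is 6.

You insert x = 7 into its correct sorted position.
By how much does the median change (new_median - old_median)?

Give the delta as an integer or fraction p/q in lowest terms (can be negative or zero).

Old median = 6
After inserting x = 7: new sorted = [-12, -11, -10, -8, 6, 7, 12, 13, 30, 33]
New median = 13/2
Delta = 13/2 - 6 = 1/2

Answer: 1/2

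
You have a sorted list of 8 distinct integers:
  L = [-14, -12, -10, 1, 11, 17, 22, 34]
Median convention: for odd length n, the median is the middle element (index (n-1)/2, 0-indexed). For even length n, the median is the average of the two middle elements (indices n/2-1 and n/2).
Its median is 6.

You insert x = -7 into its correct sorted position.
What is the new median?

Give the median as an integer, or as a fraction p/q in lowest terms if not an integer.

Answer: 1

Derivation:
Old list (sorted, length 8): [-14, -12, -10, 1, 11, 17, 22, 34]
Old median = 6
Insert x = -7
Old length even (8). Middle pair: indices 3,4 = 1,11.
New length odd (9). New median = single middle element.
x = -7: 3 elements are < x, 5 elements are > x.
New sorted list: [-14, -12, -10, -7, 1, 11, 17, 22, 34]
New median = 1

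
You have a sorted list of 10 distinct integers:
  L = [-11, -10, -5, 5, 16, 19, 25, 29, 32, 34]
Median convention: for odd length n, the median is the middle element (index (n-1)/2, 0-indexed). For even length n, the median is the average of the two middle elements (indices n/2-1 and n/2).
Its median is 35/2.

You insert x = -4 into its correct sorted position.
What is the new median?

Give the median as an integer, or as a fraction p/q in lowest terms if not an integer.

Answer: 16

Derivation:
Old list (sorted, length 10): [-11, -10, -5, 5, 16, 19, 25, 29, 32, 34]
Old median = 35/2
Insert x = -4
Old length even (10). Middle pair: indices 4,5 = 16,19.
New length odd (11). New median = single middle element.
x = -4: 3 elements are < x, 7 elements are > x.
New sorted list: [-11, -10, -5, -4, 5, 16, 19, 25, 29, 32, 34]
New median = 16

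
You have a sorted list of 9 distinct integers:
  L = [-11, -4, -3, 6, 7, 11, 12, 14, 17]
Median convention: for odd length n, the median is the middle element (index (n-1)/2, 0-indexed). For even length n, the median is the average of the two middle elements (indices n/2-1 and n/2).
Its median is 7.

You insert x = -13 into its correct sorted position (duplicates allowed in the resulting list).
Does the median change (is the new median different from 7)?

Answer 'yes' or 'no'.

Answer: yes

Derivation:
Old median = 7
Insert x = -13
New median = 13/2
Changed? yes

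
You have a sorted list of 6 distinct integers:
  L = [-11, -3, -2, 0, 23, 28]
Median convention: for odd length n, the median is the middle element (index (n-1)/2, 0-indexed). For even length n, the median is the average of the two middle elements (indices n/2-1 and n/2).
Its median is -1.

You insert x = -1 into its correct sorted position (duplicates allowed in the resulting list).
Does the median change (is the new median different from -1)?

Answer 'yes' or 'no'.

Answer: no

Derivation:
Old median = -1
Insert x = -1
New median = -1
Changed? no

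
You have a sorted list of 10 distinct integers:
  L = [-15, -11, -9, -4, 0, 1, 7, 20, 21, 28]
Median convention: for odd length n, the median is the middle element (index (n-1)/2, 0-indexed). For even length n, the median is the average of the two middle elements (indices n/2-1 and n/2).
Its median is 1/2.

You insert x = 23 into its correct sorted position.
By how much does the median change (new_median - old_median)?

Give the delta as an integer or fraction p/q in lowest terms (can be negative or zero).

Old median = 1/2
After inserting x = 23: new sorted = [-15, -11, -9, -4, 0, 1, 7, 20, 21, 23, 28]
New median = 1
Delta = 1 - 1/2 = 1/2

Answer: 1/2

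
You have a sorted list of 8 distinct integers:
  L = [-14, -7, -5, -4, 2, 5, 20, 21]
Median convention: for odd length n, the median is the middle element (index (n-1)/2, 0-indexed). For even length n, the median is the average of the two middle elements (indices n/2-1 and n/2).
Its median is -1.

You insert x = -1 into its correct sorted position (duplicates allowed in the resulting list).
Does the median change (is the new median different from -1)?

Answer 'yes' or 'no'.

Old median = -1
Insert x = -1
New median = -1
Changed? no

Answer: no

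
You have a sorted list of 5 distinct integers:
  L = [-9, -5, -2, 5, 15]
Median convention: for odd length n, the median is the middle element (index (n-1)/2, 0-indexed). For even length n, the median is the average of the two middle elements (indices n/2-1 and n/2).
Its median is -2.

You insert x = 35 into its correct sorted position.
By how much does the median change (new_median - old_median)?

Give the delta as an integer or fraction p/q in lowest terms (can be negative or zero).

Answer: 7/2

Derivation:
Old median = -2
After inserting x = 35: new sorted = [-9, -5, -2, 5, 15, 35]
New median = 3/2
Delta = 3/2 - -2 = 7/2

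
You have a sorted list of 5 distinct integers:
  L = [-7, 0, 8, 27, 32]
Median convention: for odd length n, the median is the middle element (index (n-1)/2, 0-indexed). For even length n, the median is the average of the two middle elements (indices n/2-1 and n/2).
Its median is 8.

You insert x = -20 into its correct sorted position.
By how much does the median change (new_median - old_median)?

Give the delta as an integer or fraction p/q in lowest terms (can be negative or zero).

Answer: -4

Derivation:
Old median = 8
After inserting x = -20: new sorted = [-20, -7, 0, 8, 27, 32]
New median = 4
Delta = 4 - 8 = -4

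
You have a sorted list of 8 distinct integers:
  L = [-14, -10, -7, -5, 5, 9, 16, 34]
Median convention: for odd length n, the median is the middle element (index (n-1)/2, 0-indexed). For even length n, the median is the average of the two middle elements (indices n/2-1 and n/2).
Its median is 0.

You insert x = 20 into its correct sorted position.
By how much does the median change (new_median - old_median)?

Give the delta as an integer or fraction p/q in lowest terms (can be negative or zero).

Answer: 5

Derivation:
Old median = 0
After inserting x = 20: new sorted = [-14, -10, -7, -5, 5, 9, 16, 20, 34]
New median = 5
Delta = 5 - 0 = 5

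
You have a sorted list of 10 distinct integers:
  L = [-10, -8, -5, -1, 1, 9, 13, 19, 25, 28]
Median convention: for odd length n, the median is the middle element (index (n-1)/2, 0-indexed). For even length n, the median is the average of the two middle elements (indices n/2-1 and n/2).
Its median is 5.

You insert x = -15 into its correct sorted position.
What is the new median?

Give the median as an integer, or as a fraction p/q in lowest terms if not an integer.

Answer: 1

Derivation:
Old list (sorted, length 10): [-10, -8, -5, -1, 1, 9, 13, 19, 25, 28]
Old median = 5
Insert x = -15
Old length even (10). Middle pair: indices 4,5 = 1,9.
New length odd (11). New median = single middle element.
x = -15: 0 elements are < x, 10 elements are > x.
New sorted list: [-15, -10, -8, -5, -1, 1, 9, 13, 19, 25, 28]
New median = 1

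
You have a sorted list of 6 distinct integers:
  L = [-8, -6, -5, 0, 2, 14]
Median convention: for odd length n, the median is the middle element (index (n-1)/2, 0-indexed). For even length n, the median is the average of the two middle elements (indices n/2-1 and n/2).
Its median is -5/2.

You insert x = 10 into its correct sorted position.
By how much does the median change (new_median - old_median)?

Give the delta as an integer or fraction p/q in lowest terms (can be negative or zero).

Old median = -5/2
After inserting x = 10: new sorted = [-8, -6, -5, 0, 2, 10, 14]
New median = 0
Delta = 0 - -5/2 = 5/2

Answer: 5/2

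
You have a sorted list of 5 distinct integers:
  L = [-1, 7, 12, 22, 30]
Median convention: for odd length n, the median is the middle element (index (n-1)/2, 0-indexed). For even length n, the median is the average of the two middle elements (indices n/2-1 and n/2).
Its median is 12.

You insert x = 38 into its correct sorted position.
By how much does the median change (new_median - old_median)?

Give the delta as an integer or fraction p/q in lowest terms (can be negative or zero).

Answer: 5

Derivation:
Old median = 12
After inserting x = 38: new sorted = [-1, 7, 12, 22, 30, 38]
New median = 17
Delta = 17 - 12 = 5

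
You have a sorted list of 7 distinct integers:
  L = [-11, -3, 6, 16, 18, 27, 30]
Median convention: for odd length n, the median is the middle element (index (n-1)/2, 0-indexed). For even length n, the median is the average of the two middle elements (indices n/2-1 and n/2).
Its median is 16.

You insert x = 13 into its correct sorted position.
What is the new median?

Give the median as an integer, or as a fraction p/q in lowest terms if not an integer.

Answer: 29/2

Derivation:
Old list (sorted, length 7): [-11, -3, 6, 16, 18, 27, 30]
Old median = 16
Insert x = 13
Old length odd (7). Middle was index 3 = 16.
New length even (8). New median = avg of two middle elements.
x = 13: 3 elements are < x, 4 elements are > x.
New sorted list: [-11, -3, 6, 13, 16, 18, 27, 30]
New median = 29/2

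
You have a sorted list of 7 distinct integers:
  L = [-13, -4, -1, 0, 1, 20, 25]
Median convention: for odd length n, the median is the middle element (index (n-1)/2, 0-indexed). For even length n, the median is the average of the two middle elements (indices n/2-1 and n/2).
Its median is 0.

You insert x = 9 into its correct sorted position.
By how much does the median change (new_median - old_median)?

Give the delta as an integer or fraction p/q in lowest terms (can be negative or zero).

Old median = 0
After inserting x = 9: new sorted = [-13, -4, -1, 0, 1, 9, 20, 25]
New median = 1/2
Delta = 1/2 - 0 = 1/2

Answer: 1/2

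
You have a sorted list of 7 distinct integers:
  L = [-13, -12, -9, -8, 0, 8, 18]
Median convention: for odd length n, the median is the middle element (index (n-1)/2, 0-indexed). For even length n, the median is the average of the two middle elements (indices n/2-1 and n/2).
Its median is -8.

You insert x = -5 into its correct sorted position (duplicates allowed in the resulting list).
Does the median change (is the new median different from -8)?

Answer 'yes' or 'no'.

Answer: yes

Derivation:
Old median = -8
Insert x = -5
New median = -13/2
Changed? yes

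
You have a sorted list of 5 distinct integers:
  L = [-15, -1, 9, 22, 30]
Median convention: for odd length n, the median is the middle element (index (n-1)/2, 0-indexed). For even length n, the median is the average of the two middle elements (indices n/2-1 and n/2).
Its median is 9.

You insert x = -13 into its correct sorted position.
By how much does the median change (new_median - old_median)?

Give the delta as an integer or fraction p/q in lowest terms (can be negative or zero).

Old median = 9
After inserting x = -13: new sorted = [-15, -13, -1, 9, 22, 30]
New median = 4
Delta = 4 - 9 = -5

Answer: -5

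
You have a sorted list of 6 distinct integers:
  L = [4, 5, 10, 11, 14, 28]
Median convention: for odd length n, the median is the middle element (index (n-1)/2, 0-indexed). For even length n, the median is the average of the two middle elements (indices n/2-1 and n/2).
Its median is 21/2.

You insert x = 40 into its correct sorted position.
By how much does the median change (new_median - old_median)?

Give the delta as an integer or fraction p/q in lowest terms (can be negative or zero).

Old median = 21/2
After inserting x = 40: new sorted = [4, 5, 10, 11, 14, 28, 40]
New median = 11
Delta = 11 - 21/2 = 1/2

Answer: 1/2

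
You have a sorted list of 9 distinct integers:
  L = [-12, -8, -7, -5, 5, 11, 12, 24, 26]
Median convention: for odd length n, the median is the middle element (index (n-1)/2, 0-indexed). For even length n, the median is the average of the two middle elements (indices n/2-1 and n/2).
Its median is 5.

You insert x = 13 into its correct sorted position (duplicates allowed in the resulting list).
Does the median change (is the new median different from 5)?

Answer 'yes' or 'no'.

Answer: yes

Derivation:
Old median = 5
Insert x = 13
New median = 8
Changed? yes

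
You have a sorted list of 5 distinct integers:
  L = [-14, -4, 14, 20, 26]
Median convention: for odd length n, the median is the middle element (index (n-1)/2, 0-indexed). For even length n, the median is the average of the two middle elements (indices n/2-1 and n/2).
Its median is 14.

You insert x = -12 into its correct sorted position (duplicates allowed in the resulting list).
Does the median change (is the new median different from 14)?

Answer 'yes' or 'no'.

Old median = 14
Insert x = -12
New median = 5
Changed? yes

Answer: yes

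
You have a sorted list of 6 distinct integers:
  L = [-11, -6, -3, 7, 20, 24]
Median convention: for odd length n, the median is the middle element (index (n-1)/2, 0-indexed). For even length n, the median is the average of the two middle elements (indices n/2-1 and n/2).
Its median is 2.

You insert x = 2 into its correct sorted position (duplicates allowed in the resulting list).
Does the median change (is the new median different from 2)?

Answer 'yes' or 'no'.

Old median = 2
Insert x = 2
New median = 2
Changed? no

Answer: no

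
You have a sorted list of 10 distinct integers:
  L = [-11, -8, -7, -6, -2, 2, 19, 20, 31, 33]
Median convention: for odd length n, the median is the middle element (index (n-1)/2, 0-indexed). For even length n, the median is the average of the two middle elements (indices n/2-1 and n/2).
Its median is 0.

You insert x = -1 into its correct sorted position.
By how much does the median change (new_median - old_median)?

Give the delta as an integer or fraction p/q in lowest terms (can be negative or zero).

Answer: -1

Derivation:
Old median = 0
After inserting x = -1: new sorted = [-11, -8, -7, -6, -2, -1, 2, 19, 20, 31, 33]
New median = -1
Delta = -1 - 0 = -1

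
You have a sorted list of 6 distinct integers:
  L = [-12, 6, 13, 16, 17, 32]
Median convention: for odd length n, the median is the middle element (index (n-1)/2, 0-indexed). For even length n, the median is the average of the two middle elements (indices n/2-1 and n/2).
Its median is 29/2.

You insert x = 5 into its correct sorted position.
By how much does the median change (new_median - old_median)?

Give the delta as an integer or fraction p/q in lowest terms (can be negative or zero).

Answer: -3/2

Derivation:
Old median = 29/2
After inserting x = 5: new sorted = [-12, 5, 6, 13, 16, 17, 32]
New median = 13
Delta = 13 - 29/2 = -3/2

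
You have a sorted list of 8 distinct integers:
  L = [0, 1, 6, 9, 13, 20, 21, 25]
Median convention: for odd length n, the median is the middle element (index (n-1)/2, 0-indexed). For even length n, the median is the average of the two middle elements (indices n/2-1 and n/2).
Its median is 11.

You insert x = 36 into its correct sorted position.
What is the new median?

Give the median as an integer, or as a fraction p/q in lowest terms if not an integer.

Answer: 13

Derivation:
Old list (sorted, length 8): [0, 1, 6, 9, 13, 20, 21, 25]
Old median = 11
Insert x = 36
Old length even (8). Middle pair: indices 3,4 = 9,13.
New length odd (9). New median = single middle element.
x = 36: 8 elements are < x, 0 elements are > x.
New sorted list: [0, 1, 6, 9, 13, 20, 21, 25, 36]
New median = 13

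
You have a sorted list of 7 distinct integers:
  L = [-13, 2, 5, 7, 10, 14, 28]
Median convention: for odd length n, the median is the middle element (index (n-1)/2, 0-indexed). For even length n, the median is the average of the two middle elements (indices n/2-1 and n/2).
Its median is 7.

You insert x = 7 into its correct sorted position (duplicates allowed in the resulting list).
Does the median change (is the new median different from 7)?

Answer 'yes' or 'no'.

Answer: no

Derivation:
Old median = 7
Insert x = 7
New median = 7
Changed? no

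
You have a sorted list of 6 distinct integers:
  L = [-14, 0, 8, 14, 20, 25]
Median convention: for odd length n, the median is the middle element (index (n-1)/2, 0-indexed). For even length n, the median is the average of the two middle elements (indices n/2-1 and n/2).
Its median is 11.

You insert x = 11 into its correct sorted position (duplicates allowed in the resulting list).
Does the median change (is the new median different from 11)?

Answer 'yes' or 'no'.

Answer: no

Derivation:
Old median = 11
Insert x = 11
New median = 11
Changed? no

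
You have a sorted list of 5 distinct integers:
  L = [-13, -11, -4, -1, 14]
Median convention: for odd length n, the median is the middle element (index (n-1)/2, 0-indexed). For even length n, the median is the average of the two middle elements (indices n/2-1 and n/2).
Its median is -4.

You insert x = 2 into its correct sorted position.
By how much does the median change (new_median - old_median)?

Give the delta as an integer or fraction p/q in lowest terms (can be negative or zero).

Answer: 3/2

Derivation:
Old median = -4
After inserting x = 2: new sorted = [-13, -11, -4, -1, 2, 14]
New median = -5/2
Delta = -5/2 - -4 = 3/2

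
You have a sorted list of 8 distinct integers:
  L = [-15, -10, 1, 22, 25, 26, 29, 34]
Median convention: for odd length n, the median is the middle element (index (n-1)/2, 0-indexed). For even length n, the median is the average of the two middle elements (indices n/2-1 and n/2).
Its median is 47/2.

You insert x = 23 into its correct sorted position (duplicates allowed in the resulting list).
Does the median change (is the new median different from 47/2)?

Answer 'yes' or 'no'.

Old median = 47/2
Insert x = 23
New median = 23
Changed? yes

Answer: yes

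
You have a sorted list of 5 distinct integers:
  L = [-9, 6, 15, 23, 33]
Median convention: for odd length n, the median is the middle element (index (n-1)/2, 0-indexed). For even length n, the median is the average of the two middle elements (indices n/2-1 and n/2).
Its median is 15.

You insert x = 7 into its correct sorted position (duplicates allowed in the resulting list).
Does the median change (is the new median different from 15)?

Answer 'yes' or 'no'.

Answer: yes

Derivation:
Old median = 15
Insert x = 7
New median = 11
Changed? yes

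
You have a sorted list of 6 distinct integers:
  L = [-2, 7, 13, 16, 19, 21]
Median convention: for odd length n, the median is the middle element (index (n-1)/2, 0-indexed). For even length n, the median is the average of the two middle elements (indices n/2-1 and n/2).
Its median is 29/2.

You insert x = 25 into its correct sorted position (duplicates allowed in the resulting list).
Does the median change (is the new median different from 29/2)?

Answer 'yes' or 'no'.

Old median = 29/2
Insert x = 25
New median = 16
Changed? yes

Answer: yes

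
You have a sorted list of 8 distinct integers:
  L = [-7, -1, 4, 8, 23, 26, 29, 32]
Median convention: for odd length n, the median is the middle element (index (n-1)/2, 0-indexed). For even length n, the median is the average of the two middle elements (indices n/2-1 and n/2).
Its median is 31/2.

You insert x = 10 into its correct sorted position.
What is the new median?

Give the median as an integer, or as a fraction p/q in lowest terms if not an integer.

Answer: 10

Derivation:
Old list (sorted, length 8): [-7, -1, 4, 8, 23, 26, 29, 32]
Old median = 31/2
Insert x = 10
Old length even (8). Middle pair: indices 3,4 = 8,23.
New length odd (9). New median = single middle element.
x = 10: 4 elements are < x, 4 elements are > x.
New sorted list: [-7, -1, 4, 8, 10, 23, 26, 29, 32]
New median = 10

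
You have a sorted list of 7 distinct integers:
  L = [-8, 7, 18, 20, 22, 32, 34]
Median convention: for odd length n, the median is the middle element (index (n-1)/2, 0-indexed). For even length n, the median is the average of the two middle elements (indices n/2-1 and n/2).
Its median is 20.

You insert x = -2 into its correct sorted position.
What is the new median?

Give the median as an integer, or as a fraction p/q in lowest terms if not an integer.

Answer: 19

Derivation:
Old list (sorted, length 7): [-8, 7, 18, 20, 22, 32, 34]
Old median = 20
Insert x = -2
Old length odd (7). Middle was index 3 = 20.
New length even (8). New median = avg of two middle elements.
x = -2: 1 elements are < x, 6 elements are > x.
New sorted list: [-8, -2, 7, 18, 20, 22, 32, 34]
New median = 19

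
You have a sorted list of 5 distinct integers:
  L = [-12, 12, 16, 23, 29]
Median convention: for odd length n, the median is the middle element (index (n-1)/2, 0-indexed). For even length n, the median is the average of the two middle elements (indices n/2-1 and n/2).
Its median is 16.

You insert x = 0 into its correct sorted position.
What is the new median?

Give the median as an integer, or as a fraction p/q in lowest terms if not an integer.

Answer: 14

Derivation:
Old list (sorted, length 5): [-12, 12, 16, 23, 29]
Old median = 16
Insert x = 0
Old length odd (5). Middle was index 2 = 16.
New length even (6). New median = avg of two middle elements.
x = 0: 1 elements are < x, 4 elements are > x.
New sorted list: [-12, 0, 12, 16, 23, 29]
New median = 14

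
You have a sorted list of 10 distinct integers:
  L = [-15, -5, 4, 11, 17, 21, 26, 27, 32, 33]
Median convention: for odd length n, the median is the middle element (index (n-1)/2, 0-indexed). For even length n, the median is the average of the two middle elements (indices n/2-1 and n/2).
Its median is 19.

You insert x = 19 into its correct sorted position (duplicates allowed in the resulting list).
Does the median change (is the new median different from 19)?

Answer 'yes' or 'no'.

Answer: no

Derivation:
Old median = 19
Insert x = 19
New median = 19
Changed? no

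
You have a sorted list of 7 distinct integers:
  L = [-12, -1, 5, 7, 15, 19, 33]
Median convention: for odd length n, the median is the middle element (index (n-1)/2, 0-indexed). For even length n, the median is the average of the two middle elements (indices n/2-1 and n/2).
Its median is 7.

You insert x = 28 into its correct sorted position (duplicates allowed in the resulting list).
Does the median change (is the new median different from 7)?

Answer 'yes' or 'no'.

Answer: yes

Derivation:
Old median = 7
Insert x = 28
New median = 11
Changed? yes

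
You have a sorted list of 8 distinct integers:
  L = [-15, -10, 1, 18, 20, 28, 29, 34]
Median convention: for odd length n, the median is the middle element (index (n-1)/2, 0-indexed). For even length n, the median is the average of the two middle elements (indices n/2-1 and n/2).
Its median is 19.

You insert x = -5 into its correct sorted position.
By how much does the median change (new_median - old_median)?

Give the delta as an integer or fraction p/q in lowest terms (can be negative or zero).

Old median = 19
After inserting x = -5: new sorted = [-15, -10, -5, 1, 18, 20, 28, 29, 34]
New median = 18
Delta = 18 - 19 = -1

Answer: -1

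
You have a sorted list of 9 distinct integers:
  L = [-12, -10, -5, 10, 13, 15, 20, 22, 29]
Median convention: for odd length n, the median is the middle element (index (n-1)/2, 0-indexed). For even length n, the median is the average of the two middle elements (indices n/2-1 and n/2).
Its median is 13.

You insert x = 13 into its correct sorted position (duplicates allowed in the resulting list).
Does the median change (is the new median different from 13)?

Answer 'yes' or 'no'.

Old median = 13
Insert x = 13
New median = 13
Changed? no

Answer: no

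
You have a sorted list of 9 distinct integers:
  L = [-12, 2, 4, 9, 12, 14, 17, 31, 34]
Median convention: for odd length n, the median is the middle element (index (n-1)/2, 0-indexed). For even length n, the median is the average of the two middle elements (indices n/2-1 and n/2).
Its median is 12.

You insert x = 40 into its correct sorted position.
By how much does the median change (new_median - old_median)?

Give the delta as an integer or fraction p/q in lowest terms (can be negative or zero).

Old median = 12
After inserting x = 40: new sorted = [-12, 2, 4, 9, 12, 14, 17, 31, 34, 40]
New median = 13
Delta = 13 - 12 = 1

Answer: 1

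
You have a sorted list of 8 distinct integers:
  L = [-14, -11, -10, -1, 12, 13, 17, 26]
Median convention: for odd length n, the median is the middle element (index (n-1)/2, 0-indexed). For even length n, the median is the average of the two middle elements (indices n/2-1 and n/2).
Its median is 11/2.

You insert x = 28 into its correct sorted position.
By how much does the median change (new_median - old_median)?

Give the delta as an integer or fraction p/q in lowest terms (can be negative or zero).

Old median = 11/2
After inserting x = 28: new sorted = [-14, -11, -10, -1, 12, 13, 17, 26, 28]
New median = 12
Delta = 12 - 11/2 = 13/2

Answer: 13/2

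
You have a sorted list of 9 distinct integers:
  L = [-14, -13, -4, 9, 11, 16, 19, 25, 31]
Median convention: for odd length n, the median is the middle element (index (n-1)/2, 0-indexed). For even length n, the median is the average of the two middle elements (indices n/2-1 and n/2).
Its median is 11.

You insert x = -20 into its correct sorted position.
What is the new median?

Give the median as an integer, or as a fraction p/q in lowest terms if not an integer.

Answer: 10

Derivation:
Old list (sorted, length 9): [-14, -13, -4, 9, 11, 16, 19, 25, 31]
Old median = 11
Insert x = -20
Old length odd (9). Middle was index 4 = 11.
New length even (10). New median = avg of two middle elements.
x = -20: 0 elements are < x, 9 elements are > x.
New sorted list: [-20, -14, -13, -4, 9, 11, 16, 19, 25, 31]
New median = 10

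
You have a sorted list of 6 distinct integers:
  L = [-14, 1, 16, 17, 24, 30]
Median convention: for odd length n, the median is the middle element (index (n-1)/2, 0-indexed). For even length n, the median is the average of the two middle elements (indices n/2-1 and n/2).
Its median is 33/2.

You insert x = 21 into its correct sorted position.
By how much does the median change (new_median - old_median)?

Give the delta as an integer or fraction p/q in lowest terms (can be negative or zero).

Answer: 1/2

Derivation:
Old median = 33/2
After inserting x = 21: new sorted = [-14, 1, 16, 17, 21, 24, 30]
New median = 17
Delta = 17 - 33/2 = 1/2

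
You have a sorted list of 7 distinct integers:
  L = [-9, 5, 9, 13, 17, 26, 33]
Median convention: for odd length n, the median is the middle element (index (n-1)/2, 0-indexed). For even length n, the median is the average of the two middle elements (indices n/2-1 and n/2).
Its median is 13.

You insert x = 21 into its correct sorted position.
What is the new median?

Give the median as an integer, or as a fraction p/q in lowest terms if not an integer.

Answer: 15

Derivation:
Old list (sorted, length 7): [-9, 5, 9, 13, 17, 26, 33]
Old median = 13
Insert x = 21
Old length odd (7). Middle was index 3 = 13.
New length even (8). New median = avg of two middle elements.
x = 21: 5 elements are < x, 2 elements are > x.
New sorted list: [-9, 5, 9, 13, 17, 21, 26, 33]
New median = 15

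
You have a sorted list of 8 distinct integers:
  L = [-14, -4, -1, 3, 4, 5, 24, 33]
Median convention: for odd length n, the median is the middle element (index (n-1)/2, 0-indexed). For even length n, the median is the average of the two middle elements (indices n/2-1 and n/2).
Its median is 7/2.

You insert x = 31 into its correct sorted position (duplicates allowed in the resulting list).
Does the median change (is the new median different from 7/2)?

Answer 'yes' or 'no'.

Old median = 7/2
Insert x = 31
New median = 4
Changed? yes

Answer: yes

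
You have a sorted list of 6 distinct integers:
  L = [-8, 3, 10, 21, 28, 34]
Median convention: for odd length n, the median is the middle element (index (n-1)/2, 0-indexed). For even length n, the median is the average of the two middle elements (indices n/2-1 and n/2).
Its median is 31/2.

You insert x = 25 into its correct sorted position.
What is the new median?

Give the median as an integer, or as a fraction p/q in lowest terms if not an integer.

Answer: 21

Derivation:
Old list (sorted, length 6): [-8, 3, 10, 21, 28, 34]
Old median = 31/2
Insert x = 25
Old length even (6). Middle pair: indices 2,3 = 10,21.
New length odd (7). New median = single middle element.
x = 25: 4 elements are < x, 2 elements are > x.
New sorted list: [-8, 3, 10, 21, 25, 28, 34]
New median = 21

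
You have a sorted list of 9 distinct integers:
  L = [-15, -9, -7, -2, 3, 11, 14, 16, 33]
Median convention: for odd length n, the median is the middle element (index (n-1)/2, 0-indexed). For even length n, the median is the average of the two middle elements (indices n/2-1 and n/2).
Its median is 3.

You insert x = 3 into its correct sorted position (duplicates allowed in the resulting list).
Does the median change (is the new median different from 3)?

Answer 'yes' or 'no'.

Old median = 3
Insert x = 3
New median = 3
Changed? no

Answer: no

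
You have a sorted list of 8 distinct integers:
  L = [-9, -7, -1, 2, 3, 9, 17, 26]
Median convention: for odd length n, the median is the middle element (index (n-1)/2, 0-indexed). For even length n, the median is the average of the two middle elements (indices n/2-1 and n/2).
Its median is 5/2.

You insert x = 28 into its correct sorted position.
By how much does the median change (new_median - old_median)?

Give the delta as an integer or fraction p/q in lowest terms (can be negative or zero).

Old median = 5/2
After inserting x = 28: new sorted = [-9, -7, -1, 2, 3, 9, 17, 26, 28]
New median = 3
Delta = 3 - 5/2 = 1/2

Answer: 1/2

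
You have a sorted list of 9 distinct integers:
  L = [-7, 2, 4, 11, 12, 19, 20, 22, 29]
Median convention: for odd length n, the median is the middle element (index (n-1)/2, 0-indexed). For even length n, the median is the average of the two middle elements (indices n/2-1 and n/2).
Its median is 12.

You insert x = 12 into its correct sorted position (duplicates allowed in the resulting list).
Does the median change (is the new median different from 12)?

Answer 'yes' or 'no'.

Answer: no

Derivation:
Old median = 12
Insert x = 12
New median = 12
Changed? no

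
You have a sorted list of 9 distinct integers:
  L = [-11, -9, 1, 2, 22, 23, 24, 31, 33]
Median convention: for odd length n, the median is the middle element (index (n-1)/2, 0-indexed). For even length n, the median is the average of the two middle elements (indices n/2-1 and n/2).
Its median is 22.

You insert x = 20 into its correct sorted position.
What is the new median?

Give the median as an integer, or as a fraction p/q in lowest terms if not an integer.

Old list (sorted, length 9): [-11, -9, 1, 2, 22, 23, 24, 31, 33]
Old median = 22
Insert x = 20
Old length odd (9). Middle was index 4 = 22.
New length even (10). New median = avg of two middle elements.
x = 20: 4 elements are < x, 5 elements are > x.
New sorted list: [-11, -9, 1, 2, 20, 22, 23, 24, 31, 33]
New median = 21

Answer: 21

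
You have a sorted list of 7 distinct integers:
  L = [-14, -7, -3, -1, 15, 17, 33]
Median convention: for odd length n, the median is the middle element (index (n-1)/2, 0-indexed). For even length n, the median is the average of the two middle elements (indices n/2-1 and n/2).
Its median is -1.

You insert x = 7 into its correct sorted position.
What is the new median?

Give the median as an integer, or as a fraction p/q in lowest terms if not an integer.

Answer: 3

Derivation:
Old list (sorted, length 7): [-14, -7, -3, -1, 15, 17, 33]
Old median = -1
Insert x = 7
Old length odd (7). Middle was index 3 = -1.
New length even (8). New median = avg of two middle elements.
x = 7: 4 elements are < x, 3 elements are > x.
New sorted list: [-14, -7, -3, -1, 7, 15, 17, 33]
New median = 3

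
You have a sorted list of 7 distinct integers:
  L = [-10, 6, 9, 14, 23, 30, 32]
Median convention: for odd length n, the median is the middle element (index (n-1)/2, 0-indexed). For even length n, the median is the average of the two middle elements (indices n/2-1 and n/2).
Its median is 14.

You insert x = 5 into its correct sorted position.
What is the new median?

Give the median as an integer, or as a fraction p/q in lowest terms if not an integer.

Answer: 23/2

Derivation:
Old list (sorted, length 7): [-10, 6, 9, 14, 23, 30, 32]
Old median = 14
Insert x = 5
Old length odd (7). Middle was index 3 = 14.
New length even (8). New median = avg of two middle elements.
x = 5: 1 elements are < x, 6 elements are > x.
New sorted list: [-10, 5, 6, 9, 14, 23, 30, 32]
New median = 23/2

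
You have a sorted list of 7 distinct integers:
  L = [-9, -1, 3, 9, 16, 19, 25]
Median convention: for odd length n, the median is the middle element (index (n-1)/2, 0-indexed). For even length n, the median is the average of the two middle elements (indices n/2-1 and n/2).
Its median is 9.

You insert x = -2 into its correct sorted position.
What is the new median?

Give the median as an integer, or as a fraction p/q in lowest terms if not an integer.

Old list (sorted, length 7): [-9, -1, 3, 9, 16, 19, 25]
Old median = 9
Insert x = -2
Old length odd (7). Middle was index 3 = 9.
New length even (8). New median = avg of two middle elements.
x = -2: 1 elements are < x, 6 elements are > x.
New sorted list: [-9, -2, -1, 3, 9, 16, 19, 25]
New median = 6

Answer: 6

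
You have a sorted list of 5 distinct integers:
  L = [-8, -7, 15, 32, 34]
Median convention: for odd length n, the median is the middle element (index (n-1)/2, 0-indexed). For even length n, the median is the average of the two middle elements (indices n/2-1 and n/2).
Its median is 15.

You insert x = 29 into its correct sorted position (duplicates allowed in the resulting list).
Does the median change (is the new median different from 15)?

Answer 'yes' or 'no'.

Old median = 15
Insert x = 29
New median = 22
Changed? yes

Answer: yes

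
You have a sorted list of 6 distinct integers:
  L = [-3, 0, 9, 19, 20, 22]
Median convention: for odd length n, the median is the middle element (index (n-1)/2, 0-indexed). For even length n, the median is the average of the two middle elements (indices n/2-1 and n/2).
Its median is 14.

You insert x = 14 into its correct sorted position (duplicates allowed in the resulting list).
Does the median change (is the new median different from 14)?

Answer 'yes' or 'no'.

Answer: no

Derivation:
Old median = 14
Insert x = 14
New median = 14
Changed? no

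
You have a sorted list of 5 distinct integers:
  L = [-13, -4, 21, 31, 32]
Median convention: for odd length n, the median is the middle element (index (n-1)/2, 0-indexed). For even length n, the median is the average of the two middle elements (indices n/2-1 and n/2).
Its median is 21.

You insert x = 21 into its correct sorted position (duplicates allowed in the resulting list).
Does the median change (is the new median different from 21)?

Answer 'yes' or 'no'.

Old median = 21
Insert x = 21
New median = 21
Changed? no

Answer: no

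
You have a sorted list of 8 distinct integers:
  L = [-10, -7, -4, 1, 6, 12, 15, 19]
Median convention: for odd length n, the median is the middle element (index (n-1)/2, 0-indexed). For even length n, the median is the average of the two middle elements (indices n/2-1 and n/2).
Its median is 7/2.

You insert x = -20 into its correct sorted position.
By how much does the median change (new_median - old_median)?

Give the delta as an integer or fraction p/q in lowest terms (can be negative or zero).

Answer: -5/2

Derivation:
Old median = 7/2
After inserting x = -20: new sorted = [-20, -10, -7, -4, 1, 6, 12, 15, 19]
New median = 1
Delta = 1 - 7/2 = -5/2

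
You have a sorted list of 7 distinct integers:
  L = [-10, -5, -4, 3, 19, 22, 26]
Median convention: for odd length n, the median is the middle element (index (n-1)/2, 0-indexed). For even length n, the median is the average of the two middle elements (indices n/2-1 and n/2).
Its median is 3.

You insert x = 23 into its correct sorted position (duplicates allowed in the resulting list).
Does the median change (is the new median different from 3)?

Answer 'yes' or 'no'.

Answer: yes

Derivation:
Old median = 3
Insert x = 23
New median = 11
Changed? yes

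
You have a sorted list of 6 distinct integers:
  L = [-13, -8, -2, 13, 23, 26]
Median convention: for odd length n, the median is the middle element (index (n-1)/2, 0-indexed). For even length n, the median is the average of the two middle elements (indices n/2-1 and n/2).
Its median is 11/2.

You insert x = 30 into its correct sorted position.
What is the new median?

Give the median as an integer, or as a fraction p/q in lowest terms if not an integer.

Answer: 13

Derivation:
Old list (sorted, length 6): [-13, -8, -2, 13, 23, 26]
Old median = 11/2
Insert x = 30
Old length even (6). Middle pair: indices 2,3 = -2,13.
New length odd (7). New median = single middle element.
x = 30: 6 elements are < x, 0 elements are > x.
New sorted list: [-13, -8, -2, 13, 23, 26, 30]
New median = 13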